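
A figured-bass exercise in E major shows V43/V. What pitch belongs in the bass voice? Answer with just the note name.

The applied chord V43/V is rooted on F#: F#-A#-C#-E.
The figure 43 means second inversion — the fifth is in the bass.

C#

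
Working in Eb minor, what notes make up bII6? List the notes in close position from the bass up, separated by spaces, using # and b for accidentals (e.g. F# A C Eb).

Ab Cb Fb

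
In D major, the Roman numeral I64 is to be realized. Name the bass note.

A

I in D major has root D; the chord is D-F#-A.
The figure 64 means second inversion — the fifth is in the bass.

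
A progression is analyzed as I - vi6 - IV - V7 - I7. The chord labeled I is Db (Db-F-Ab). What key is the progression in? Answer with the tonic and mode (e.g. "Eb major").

Db major

I is given as Db-F-Ab — a major triad with root Db.
If Db is scale degree 1 and the mode makes that degree carry a major triad, the tonic is Db and the mode is major.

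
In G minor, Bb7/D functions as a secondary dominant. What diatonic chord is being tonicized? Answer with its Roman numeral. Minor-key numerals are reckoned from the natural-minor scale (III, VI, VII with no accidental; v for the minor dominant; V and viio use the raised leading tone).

The chord is a dominant seventh chord on Bb.
A dominant resolves down a perfect fifth: Bb → Eb. In G minor, Eb is scale degree 6, i.e. VI.

VI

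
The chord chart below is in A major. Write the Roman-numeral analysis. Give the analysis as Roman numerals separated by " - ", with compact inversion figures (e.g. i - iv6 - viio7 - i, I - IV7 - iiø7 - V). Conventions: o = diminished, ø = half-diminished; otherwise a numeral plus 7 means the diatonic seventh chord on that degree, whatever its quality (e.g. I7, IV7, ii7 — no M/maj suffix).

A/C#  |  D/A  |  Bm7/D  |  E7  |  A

A/C# has root A, degree 1 in A major, so I6.
D/A: root D is the subdominant; major triad there is IV64.
Bm7/D: root B is the supertonic; minor seventh chord there is ii65.
E7: dominant seventh chord on E = scale degree 5 → V7.
A: major triad on A = scale degree 1 → I.

I6 - IV64 - ii65 - V7 - I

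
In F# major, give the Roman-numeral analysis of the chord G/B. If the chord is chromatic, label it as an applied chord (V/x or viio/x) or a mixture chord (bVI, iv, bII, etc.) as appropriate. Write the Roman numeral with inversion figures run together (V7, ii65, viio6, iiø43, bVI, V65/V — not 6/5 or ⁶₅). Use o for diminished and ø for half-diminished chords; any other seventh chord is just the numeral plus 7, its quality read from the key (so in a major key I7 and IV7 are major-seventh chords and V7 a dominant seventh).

The pitches G-B-D form a major triad rooted on G.
G is the lowered second degree of F# major (diatonic 2 would be G#). This is the Neapolitan sixth — a major triad on the lowered second degree, here in its customary first inversion.
With B in the bass the chord is in first inversion, so the figured bass is 6.

bII6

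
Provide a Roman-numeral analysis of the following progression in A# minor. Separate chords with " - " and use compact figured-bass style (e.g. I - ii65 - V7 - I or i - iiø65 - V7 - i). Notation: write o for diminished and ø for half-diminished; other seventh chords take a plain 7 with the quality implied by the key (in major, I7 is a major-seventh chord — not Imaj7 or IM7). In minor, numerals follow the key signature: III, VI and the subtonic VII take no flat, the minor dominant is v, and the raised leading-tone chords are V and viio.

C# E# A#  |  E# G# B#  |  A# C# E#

C#-E#-A#: root A# is the tonic; minor triad there is i6.
E#-G#-B#: minor triad on E# = scale degree 5 → v.
A#-C#-E#: root A# is the tonic; minor triad there is i.

i6 - v - i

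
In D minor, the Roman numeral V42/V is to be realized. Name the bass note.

The applied chord V42/V is rooted on E: E-G#-B-D.
The figure 42 means third inversion — the seventh is in the bass.

D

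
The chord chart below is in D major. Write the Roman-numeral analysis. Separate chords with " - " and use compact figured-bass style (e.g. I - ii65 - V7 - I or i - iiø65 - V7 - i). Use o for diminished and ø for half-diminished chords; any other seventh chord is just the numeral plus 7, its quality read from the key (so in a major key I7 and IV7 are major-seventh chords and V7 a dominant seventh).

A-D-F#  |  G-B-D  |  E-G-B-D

I64 - IV - ii7

A-D-F#: major triad on D = scale degree 1 → I64.
G-B-D: major triad on G = scale degree 4 → IV.
E-G-B-D has root E, degree 2 in D major, so ii7.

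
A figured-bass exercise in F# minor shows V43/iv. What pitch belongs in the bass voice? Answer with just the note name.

C#

The applied chord V43/iv is rooted on F#: F#-A#-C#-E.
The figure 43 means second inversion — the fifth is in the bass.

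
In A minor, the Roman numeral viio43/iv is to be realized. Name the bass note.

The applied chord viio43/iv is rooted on C#: C#-E-G-Bb.
The figure 43 means second inversion — the fifth is in the bass.

G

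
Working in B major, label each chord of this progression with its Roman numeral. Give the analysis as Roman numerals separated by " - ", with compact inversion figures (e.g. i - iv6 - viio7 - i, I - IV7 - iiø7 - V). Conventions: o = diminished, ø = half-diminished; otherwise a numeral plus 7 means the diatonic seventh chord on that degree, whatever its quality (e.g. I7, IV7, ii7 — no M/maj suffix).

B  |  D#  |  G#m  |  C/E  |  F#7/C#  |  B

I - V/vi - vi - bII6 - V43 - I

B has root B, degree 1 in B major, so I.
D#: chromatic; D# is V of vi, so V/vi.
G#m: root G# is the submediant; minor triad there is vi.
C/E is non-diatonic — a major triad on the lowered supertonic (C): the Neapolitan sixth, bII6 (third, E, in the bass — hence the 6).
F#7/C#: dominant seventh chord on F# = scale degree 5 → V43.
B: root B is the tonic; major triad there is I.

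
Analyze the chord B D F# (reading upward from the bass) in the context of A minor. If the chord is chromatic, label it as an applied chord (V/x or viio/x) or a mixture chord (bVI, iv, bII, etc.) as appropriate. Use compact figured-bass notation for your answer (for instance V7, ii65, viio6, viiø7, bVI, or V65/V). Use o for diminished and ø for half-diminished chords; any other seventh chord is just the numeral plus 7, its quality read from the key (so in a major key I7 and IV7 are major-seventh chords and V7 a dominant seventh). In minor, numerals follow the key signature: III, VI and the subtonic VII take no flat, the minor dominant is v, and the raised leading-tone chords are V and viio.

ii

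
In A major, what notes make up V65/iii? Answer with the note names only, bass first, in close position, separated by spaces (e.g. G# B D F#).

B# D# F# G#

The slash means an applied dominant: we want the dominant of iii. In A major, iii is C# minor, and its dominant is built on G#.
Building a dominant seventh chord on G# gives G#-B#-D#-F#.
The figured bass 65 indicates first inversion, placing the third (B#) in the bass: B#-D#-F#-G#.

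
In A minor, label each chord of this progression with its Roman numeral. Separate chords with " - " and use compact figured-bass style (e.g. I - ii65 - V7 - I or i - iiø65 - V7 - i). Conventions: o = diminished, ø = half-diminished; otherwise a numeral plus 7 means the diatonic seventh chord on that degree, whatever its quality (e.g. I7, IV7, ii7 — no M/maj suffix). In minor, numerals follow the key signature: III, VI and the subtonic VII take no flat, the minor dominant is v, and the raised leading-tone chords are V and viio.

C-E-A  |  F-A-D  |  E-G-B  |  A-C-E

i6 - iv6 - v - i

C-E-A has root A, degree 1 in A minor, so i6.
F-A-D: minor triad on D = scale degree 4 → iv6.
E-G-B has root E, degree 5 in A minor, so v.
A-C-E: root A is the tonic; minor triad there is i.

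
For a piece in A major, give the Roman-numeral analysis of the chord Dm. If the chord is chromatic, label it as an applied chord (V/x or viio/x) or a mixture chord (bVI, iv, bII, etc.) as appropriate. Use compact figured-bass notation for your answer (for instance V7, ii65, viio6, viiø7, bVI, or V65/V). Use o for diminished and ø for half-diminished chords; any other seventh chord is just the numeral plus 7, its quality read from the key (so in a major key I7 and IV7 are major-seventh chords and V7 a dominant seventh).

iv

Stacked in thirds the chord is D-F-A: a minor triad on D.
D is the fourth degree of A major. This is the minor subdominant, borrowed from the parallel minor.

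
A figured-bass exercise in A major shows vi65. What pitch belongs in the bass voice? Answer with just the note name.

vi in A major has root F#; the chord is F#-A-C#-E.
The figure 65 means first inversion — the third is in the bass.

A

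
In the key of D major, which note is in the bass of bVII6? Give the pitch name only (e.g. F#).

bVII in D major has root C; the chord is C-E-G.
The figure 6 means first inversion — the third is in the bass.

E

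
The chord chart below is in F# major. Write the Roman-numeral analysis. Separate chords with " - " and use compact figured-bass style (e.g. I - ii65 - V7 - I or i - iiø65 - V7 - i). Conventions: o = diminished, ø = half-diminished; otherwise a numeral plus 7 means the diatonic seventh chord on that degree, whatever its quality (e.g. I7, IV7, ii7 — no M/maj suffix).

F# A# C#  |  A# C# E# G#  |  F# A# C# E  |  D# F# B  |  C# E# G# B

I - iii7 - V7/IV - IV6 - V7

F#-A#-C#: major triad on F# = scale degree 1 → I.
A#-C#-E#-G# has root A#, degree 3 in F# major, so iii7.
F#-A#-C#-E: chromatic; F# is V of IV, so V7/IV.
D#-F#-B: root B is the subdominant; major triad there is IV6.
C#-E#-G#-B has root C#, degree 5 in F# major, so V7.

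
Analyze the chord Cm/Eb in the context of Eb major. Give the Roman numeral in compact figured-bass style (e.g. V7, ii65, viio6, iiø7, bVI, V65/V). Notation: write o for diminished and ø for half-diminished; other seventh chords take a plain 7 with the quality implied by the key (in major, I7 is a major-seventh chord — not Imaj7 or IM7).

Stacked in thirds the chord is C-Eb-G: a minor triad on C.
In Eb major, C is the submediant; the diatonic minor triad there is vi.
With Eb in the bass the chord is in first inversion, so the figured bass is 6.

vi6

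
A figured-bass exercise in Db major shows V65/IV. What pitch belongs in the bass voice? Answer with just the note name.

The applied chord V65/IV is rooted on Db: Db-F-Ab-Cb.
The figure 65 means first inversion — the third is in the bass.

F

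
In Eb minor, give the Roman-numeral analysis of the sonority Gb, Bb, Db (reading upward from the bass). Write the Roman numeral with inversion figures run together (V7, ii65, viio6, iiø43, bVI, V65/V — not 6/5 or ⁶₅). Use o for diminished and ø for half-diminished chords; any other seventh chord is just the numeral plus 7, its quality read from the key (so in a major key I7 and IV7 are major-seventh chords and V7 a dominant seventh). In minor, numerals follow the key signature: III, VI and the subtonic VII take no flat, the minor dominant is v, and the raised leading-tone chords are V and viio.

III

Stacked in thirds the chord is Gb-Bb-Db: a major triad on Gb.
In Eb minor, Gb is the mediant; the diatonic major triad there is III.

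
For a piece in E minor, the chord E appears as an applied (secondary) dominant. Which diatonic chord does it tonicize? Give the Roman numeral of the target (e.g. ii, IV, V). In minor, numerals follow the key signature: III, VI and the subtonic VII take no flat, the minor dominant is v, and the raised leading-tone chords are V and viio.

iv

The chord is a major triad on E.
A dominant resolves down a perfect fifth: E → A. In E minor, A is scale degree 4, i.e. iv.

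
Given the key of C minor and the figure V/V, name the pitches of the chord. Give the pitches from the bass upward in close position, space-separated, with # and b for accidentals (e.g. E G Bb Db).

D F# A

V/V is a secondary dominant — the dominant triad of V. V in C minor is G, so the applied chord's root is D, a perfect fifth above.
Building a major triad on D gives D-F#-A.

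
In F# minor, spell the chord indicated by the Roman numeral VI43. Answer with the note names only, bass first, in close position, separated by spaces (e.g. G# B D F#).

A C# D F#

The numeral's case and figure indicate a major seventh chord. In F# minor its root, scale degree 6, is D.
Stacking thirds from D gives D-F#-A-C#.
With the 43 figure the chord is in second inversion; from the bass A upward in close position it reads A-C#-D-F#.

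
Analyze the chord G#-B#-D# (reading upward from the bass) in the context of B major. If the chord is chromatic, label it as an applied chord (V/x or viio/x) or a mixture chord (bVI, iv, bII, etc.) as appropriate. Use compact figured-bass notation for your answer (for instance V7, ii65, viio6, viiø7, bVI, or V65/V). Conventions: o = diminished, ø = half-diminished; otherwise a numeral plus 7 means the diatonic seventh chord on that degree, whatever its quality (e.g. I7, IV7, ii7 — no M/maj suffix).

V/ii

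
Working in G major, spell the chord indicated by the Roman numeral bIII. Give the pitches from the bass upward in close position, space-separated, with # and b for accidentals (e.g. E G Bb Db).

Bb D F

Scale degree 3 in G major is B; lowering it a half step gives Bb. bIII is a major triad on the lowered third degree, borrowed from the parallel minor.
So the chord is Bb-D-F.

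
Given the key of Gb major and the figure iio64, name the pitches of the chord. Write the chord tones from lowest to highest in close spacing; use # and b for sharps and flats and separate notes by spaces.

Scale degree 2 in Gb major is Ab; here the chord built on it is altered to a diminished triad. iio64 is the diminished supertonic triad, borrowed from the parallel minor.
So the chord is Ab-Cb-Ebb, a diminished triad.
The figured bass 64 indicates second inversion, placing the fifth (Ebb) in the bass: Ebb-Ab-Cb.

Ebb Ab Cb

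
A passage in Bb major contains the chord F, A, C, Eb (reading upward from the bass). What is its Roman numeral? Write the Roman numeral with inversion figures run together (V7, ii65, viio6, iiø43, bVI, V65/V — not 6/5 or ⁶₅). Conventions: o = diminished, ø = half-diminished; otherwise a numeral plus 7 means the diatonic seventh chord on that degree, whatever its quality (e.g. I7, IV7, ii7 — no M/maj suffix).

V7

The pitches F-A-C-Eb form a dominant seventh chord rooted on F.
F is scale degree 5 in Bb major, and a dominant seventh chord on that degree is written V7.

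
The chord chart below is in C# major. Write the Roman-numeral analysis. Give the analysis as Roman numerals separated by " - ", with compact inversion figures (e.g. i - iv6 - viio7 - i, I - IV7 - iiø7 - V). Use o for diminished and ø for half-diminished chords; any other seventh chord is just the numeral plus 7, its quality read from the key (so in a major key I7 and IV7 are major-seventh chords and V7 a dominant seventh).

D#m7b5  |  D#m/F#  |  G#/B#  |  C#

iiø7 - ii6 - V6 - I

D#m7b5: D# with this quality isn't in the key; it's iiø7, borrowed from the parallel minor.
D#m/F#: root D# is the supertonic; minor triad there is ii6.
G#/B#: major triad on G# = scale degree 5 → V6.
C#: root C# is the tonic; major triad there is I.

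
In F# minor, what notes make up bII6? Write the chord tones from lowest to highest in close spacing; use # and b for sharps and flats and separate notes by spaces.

Scale degree 2 in F# minor is G#; lowering it a half step gives G. bII6 is the Neapolitan sixth — a major triad on the lowered second degree, here in its customary first inversion.
So the chord is G-B-D, a major triad.
With the 6 figure the chord is in first inversion; from the bass B upward in close position it reads B-D-G.

B D G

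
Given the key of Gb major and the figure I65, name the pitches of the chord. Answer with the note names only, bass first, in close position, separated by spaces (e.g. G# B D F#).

Bb Db F Gb

In Gb major, the first degree is Gb, and the diatonic chord built there is a major seventh chord.
Stacking thirds from Gb gives Gb-Bb-Db-F.
The figured bass 65 indicates first inversion, placing the third (Bb) in the bass: Bb-Db-F-Gb.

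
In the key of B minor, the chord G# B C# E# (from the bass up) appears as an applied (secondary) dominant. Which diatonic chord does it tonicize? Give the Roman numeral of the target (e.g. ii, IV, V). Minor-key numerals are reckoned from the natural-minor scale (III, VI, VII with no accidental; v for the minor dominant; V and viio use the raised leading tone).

V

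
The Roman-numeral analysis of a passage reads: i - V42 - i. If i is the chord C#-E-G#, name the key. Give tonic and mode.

C# minor

The chord C#m is a minor triad rooted on C#; its label is i.
If C# is scale degree 1 and the mode makes that degree carry a minor triad, the tonic is C# and the mode is minor.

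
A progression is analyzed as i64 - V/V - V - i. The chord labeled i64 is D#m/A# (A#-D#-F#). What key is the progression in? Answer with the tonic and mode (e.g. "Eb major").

The anchor chord is a minor triad on D#, labeled i64.
If D# is scale degree 1 and the mode makes that degree carry a minor triad, the tonic is D# and the mode is minor.

D# minor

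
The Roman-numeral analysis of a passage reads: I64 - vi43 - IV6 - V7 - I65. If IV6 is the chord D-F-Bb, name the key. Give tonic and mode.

F major

The chord Bb/D is a major triad rooted on Bb; its label is IV6.
If Bb is scale degree 4 and the mode makes that degree carry a major triad, the tonic is F and the mode is major.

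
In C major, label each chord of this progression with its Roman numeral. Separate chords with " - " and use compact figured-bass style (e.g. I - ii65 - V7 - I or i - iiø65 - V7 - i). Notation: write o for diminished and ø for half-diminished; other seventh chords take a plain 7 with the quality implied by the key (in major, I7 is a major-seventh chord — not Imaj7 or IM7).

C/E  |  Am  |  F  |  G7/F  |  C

C/E: root C is the tonic; major triad there is I6.
Am has root A, degree 6 in C major, so vi.
F has root F, degree 4 in C major, so IV.
G7/F: root G is the dominant; dominant seventh chord there is V42.
C: root C is the tonic; major triad there is I.

I6 - vi - IV - V42 - I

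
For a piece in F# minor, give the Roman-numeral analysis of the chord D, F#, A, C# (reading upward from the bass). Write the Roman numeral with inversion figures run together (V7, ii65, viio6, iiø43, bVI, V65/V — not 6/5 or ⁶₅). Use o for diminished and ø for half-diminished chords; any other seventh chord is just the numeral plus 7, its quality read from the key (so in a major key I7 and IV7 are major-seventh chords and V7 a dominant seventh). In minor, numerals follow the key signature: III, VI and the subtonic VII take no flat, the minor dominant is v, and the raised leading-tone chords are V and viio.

VI7

The pitches D-F#-A-C# form a major seventh chord rooted on D.
In F# minor, D is the submediant; the diatonic major seventh chord there is VI7.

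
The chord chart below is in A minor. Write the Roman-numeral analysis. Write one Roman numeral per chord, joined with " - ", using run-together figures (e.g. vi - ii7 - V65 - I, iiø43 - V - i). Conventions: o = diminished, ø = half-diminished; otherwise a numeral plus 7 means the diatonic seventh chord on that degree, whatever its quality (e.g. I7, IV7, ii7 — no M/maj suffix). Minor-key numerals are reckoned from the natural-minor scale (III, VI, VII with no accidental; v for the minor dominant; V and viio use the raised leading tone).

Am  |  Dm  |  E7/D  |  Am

i - iv - V42 - i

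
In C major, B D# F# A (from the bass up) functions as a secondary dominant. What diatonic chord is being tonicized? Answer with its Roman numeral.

iii

The chord is a dominant seventh chord on B.
A dominant resolves down a perfect fifth: B → E. In C major, E is scale degree 3, i.e. iii.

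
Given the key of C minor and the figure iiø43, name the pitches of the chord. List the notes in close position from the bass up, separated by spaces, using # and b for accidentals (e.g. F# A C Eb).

The numeral's case and figure indicate a half-diminished seventh chord. In C minor its root, scale degree 2, is D.
That chord is spelled D-F-Ab-C.
The figured bass 43 indicates second inversion, placing the fifth (Ab) in the bass: Ab-C-D-F.

Ab C D F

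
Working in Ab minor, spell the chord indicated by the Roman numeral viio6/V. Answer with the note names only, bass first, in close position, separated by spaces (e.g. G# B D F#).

F Ab D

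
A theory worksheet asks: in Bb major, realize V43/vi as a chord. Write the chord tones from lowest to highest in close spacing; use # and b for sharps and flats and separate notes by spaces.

V43/vi is a secondary dominant — the dominant seventh of vi. vi in Bb major is G, so the applied chord's root is D, a perfect fifth above.
Building a dominant seventh chord on D gives D-F#-A-C.
With the 43 figure the chord is in second inversion; from the bass A upward in close position it reads A-C-D-F#.

A C D F#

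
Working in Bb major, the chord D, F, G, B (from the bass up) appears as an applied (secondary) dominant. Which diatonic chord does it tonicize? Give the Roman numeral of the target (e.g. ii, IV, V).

The chord is a dominant seventh chord on G.
A dominant resolves down a perfect fifth: G → C. In Bb major, C is scale degree 2, i.e. ii.

ii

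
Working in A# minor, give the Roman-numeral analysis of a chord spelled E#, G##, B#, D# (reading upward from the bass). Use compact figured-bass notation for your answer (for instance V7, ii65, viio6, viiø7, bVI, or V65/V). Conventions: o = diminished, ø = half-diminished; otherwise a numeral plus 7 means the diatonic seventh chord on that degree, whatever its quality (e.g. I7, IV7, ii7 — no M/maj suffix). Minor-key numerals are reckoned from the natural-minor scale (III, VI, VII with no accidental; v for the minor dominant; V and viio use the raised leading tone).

V7

Stacked in thirds the chord is E#-G##-B#-D#: a dominant seventh chord on E#.
In A# minor, E# is the dominant; the diatonic dominant seventh chord there is V7.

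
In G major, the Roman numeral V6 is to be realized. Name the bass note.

V in G major has root D; the chord is D-F#-A.
The figure 6 means first inversion — the third is in the bass.

F#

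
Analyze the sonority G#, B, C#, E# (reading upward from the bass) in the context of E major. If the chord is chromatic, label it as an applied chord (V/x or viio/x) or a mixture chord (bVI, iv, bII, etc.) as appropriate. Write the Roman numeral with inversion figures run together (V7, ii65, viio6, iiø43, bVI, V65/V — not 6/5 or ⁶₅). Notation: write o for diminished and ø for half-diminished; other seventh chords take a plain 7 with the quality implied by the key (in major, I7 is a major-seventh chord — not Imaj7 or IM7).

Stacked in thirds the chord is C#-E#-G#-B: a dominant seventh chord on C#.
C# is not a diatonic chord root with this quality in E major, but it lies a perfect fifth above F# (ii), so the chord functions as an applied dominant of ii.
With G# in the bass the chord is in second inversion, so the figured bass is 43.

V43/ii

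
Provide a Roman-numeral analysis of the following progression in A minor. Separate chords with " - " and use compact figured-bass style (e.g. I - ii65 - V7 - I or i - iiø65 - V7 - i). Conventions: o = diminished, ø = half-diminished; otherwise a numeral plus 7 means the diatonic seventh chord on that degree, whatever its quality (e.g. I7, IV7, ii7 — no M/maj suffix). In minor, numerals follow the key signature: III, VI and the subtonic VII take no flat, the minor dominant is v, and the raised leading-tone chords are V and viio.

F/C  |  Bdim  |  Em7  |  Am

VI64 - iio - v7 - i

F/C has root F, degree 6 in A minor, so VI64.
Bdim: root B is the supertonic; diminished triad there is iio.
Em7: minor seventh chord on E = scale degree 5 → v7.
Am: root A is the tonic; minor triad there is i.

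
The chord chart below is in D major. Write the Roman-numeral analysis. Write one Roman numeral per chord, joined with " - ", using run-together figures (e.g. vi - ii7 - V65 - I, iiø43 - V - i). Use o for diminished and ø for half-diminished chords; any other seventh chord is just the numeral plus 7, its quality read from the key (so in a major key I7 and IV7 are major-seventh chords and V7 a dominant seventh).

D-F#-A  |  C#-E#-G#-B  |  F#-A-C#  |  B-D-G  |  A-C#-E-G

I - V7/iii - iii - IV6 - V7

D-F#-A: root D is the tonic; major triad there is I.
C#-E#-G#-B: chromatic; C# is V of iii, so V7/iii.
F#-A-C#: minor triad on F# = scale degree 3 → iii.
B-D-G: major triad on G = scale degree 4 → IV6.
A-C#-E-G: root A is the dominant; dominant seventh chord there is V7.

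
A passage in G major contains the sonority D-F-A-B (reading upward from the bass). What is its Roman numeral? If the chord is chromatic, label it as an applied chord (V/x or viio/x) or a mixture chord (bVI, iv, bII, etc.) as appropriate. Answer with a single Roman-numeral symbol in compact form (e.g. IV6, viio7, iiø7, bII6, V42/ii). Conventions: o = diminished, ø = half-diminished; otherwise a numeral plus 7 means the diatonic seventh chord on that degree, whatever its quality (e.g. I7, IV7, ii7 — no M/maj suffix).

viiø65/IV

The pitches B-D-F-A form a half-diminished seventh chord rooted on B.
B sits a half step below C (IV in G major); a diminished chord there is the applied leading-tone chord of IV.
With D in the bass the chord is in first inversion, so the figured bass is 65.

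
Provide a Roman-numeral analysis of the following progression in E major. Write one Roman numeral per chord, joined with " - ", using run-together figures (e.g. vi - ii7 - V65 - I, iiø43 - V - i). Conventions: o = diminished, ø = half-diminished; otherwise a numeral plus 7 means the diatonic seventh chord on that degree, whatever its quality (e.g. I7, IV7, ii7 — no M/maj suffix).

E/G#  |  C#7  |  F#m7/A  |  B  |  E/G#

E/G# has root E, degree 1 in E major, so I6.
C#7: chromatic; C# is V of ii, so V7/ii.
F#m7/A: root F# is the supertonic; minor seventh chord there is ii65.
B has root B, degree 5 in E major, so V.
E/G#: major triad on E = scale degree 1 → I6.

I6 - V7/ii - ii65 - V - I6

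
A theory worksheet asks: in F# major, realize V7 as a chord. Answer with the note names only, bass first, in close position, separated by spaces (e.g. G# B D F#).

C# E# G# B

The numeral's case and figure indicate a dominant seventh chord. In F# major its root, scale degree 5, is C#.
That chord is spelled C#-E#-G#-B.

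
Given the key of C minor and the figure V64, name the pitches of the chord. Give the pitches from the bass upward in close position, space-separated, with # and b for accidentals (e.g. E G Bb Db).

In C minor, the dominant is G. The dominant is major (leading tone raised), so V is a major triad.
That chord is spelled G-B-D.
The figured bass 64 indicates second inversion, placing the fifth (D) in the bass: D-G-B.

D G B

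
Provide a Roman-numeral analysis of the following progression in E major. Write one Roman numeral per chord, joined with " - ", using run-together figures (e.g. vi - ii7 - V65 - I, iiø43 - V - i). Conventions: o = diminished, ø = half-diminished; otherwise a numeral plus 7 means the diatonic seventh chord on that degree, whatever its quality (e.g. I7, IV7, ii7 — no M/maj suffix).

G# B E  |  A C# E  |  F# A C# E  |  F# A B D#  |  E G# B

G#-B-E: root E is the tonic; major triad there is I6.
A-C#-E has root A, degree 4 in E major, so IV.
F#-A-C#-E: minor seventh chord on F# = scale degree 2 → ii7.
F#-A-B-D# has root B, degree 5 in E major, so V43.
E-G#-B: root E is the tonic; major triad there is I.

I6 - IV - ii7 - V43 - I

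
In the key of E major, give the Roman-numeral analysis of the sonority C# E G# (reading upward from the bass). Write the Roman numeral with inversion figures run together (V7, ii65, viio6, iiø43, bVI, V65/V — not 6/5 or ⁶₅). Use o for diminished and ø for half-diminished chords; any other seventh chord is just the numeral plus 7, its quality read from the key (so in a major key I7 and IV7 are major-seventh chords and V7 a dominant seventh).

Stacked in thirds the chord is C#-E-G#: a minor triad on C#.
In E major, C# is the submediant; the diatonic minor triad there is vi.

vi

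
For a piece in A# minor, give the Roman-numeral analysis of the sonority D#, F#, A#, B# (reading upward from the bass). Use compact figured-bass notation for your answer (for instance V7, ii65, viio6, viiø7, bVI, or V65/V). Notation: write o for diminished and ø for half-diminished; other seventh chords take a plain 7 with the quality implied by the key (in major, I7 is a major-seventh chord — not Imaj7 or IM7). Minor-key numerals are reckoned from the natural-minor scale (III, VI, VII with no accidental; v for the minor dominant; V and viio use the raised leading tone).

iiø65

Stacked in thirds the chord is B#-D#-F#-A#: a half-diminished seventh chord on B#.
B# is scale degree 2 in A# minor, and a half-diminished seventh chord on that degree is written iiø7.
With D# in the bass the chord is in first inversion, so the figured bass is 65.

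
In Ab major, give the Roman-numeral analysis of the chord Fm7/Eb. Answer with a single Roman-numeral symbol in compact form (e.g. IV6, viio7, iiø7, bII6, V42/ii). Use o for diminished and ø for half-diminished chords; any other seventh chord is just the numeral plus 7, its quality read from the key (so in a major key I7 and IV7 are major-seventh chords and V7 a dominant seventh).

vi42

The pitches F-Ab-C-Eb form a minor seventh chord rooted on F.
F is scale degree 6 in Ab major, and a minor seventh chord on that degree is written vi7.
With Eb in the bass the chord is in third inversion, so the figured bass is 42.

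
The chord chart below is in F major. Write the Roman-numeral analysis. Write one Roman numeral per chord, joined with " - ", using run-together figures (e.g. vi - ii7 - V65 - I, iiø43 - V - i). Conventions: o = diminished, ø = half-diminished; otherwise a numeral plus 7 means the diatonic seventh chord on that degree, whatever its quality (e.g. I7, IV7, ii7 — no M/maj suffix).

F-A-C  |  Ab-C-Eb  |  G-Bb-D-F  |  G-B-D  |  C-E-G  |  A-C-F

F-A-C has root F, degree 1 in F major, so I.
Ab-C-Eb: Ab with this quality isn't in the key; it's bIII, borrowed from the parallel minor.
G-Bb-D-F: root G is the supertonic; minor seventh chord there is ii7.
G-B-D: chromatic; G is V of V, so V/V.
C-E-G: major triad on C = scale degree 5 → V.
A-C-F has root F, degree 1 in F major, so I6.

I - bIII - ii7 - V/V - V - I6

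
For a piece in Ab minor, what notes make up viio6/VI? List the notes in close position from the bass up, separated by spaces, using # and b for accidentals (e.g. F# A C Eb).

viio6/VI is a secondary leading-tone chord. The target VI is Fb in Ab minor; the applied chord is rooted a semitone below, on Eb.
Building a diminished triad on Eb gives Eb-Gb-Bbb.
With the 6 figure the chord is in first inversion; from the bass Gb upward in close position it reads Gb-Bbb-Eb.

Gb Bbb Eb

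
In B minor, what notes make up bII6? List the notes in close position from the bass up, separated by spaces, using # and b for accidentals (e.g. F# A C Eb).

E G C

bII6 is the Neapolitan sixth — a major triad on the lowered second degree, here in its customary first inversion. In B minor that root is C.
So the chord is C-E-G.
With the 6 figure the chord is in first inversion; from the bass E upward in close position it reads E-G-C.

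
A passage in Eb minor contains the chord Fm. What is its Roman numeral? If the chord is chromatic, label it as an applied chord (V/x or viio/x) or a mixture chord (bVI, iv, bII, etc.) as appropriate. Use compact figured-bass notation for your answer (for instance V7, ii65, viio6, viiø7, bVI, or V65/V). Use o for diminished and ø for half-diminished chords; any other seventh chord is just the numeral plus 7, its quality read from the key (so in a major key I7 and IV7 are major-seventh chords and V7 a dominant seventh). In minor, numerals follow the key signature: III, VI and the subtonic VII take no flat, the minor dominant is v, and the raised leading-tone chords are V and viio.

ii

Stacked in thirds the chord is F-Ab-C: a minor triad on F.
F is the second degree of Eb minor. This is the minor supertonic, borrowed from the parallel major (the Dorian ii).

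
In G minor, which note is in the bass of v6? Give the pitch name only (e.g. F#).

v in G minor has root D; the chord is D-F-A.
The figure 6 means first inversion — the third is in the bass.

F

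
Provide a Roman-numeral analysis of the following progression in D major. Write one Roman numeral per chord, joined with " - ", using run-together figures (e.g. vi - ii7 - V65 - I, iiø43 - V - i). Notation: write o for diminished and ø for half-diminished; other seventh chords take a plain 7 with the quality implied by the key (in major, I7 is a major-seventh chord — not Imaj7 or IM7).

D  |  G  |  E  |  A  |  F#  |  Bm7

D has root D, degree 1 in D major, so I.
G: root G is the subdominant; major triad there is IV.
E: chromatic; E is V of V, so V/V.
A has root A, degree 5 in D major, so V.
F# is the secondary dominant of vi (major triad on F#): V/vi.
Bm7 has root B, degree 6 in D major, so vi7.

I - IV - V/V - V - V/vi - vi7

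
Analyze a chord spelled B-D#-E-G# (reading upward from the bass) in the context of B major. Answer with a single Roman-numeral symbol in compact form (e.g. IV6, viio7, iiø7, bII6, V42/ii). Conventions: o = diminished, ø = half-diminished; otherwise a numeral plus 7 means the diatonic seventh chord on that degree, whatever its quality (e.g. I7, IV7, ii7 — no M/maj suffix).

IV43

The pitches E-G#-B-D# form a major seventh chord rooted on E.
E is scale degree 4 in B major, and a major seventh chord on that degree is written IV7.
With B in the bass the chord is in second inversion, so the figured bass is 43.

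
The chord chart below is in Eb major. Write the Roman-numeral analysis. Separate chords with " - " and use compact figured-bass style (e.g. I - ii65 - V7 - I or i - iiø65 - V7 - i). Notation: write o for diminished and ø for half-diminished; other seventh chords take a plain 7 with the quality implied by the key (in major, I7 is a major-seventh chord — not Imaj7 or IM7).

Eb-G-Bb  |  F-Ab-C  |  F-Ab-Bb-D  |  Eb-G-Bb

Eb-G-Bb: root Eb is the tonic; major triad there is I.
F-Ab-C: minor triad on F = scale degree 2 → ii.
F-Ab-Bb-D: root Bb is the dominant; dominant seventh chord there is V43.
Eb-G-Bb: root Eb is the tonic; major triad there is I.

I - ii - V43 - I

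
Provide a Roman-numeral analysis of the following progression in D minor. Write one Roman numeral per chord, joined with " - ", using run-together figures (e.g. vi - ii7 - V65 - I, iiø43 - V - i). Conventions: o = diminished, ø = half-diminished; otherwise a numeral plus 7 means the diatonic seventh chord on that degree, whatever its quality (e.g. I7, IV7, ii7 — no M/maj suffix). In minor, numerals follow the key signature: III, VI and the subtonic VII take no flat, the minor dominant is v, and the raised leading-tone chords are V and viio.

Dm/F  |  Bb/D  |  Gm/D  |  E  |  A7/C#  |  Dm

Dm/F: root D is the tonic; minor triad there is i6.
Bb/D has root Bb, degree 6 in D minor, so VI6.
Gm/D has root G, degree 4 in D minor, so iv64.
E is the secondary dominant of V (major triad on E): V/V.
A7/C#: root A is the dominant; dominant seventh chord there is V65.
Dm has root D, degree 1 in D minor, so i.

i6 - VI6 - iv64 - V/V - V65 - i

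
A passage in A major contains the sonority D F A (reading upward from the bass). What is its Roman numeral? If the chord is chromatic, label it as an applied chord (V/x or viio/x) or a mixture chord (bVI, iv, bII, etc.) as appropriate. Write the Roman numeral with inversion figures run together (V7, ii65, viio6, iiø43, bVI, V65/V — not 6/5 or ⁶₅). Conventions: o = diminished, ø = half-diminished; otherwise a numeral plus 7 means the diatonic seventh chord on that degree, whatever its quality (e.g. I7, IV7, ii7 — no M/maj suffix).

Stacked in thirds the chord is D-F-A: a minor triad on D.
D is the fourth degree of A major. This is the minor subdominant, borrowed from the parallel minor.

iv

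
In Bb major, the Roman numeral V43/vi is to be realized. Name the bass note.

A

The applied chord V43/vi is rooted on D: D-F#-A-C.
The figure 43 means second inversion — the fifth is in the bass.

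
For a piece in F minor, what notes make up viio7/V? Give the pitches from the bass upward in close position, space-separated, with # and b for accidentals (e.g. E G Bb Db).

viio7/V is a secondary leading-tone chord. The target V is C in F minor; the applied chord is rooted a semitone below, on B.
Building a fully diminished seventh chord on B gives B-D-F-Ab.

B D F Ab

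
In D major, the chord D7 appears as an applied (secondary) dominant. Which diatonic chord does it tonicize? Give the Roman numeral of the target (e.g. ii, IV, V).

The chord is a dominant seventh chord on D.
A dominant resolves down a perfect fifth: D → G. In D major, G is scale degree 4, i.e. IV.

IV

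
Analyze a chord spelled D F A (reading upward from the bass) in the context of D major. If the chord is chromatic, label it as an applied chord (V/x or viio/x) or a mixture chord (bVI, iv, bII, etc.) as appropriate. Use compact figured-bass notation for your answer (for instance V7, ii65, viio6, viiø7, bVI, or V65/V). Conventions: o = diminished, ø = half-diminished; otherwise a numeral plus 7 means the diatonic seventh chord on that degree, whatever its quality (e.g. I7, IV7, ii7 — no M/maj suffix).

Stacked in thirds the chord is D-F-A: a minor triad on D.
D is the first degree of D major. This is the minor tonic, borrowed from the parallel minor.

i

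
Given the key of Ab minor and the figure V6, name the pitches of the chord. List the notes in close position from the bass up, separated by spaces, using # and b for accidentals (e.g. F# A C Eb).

G Bb Eb

In Ab minor, scale degree 5 is Eb. The dominant is major (leading tone raised), so V is a major triad.
That chord is spelled Eb-G-Bb.
With the 6 figure the chord is in first inversion; from the bass G upward in close position it reads G-Bb-Eb.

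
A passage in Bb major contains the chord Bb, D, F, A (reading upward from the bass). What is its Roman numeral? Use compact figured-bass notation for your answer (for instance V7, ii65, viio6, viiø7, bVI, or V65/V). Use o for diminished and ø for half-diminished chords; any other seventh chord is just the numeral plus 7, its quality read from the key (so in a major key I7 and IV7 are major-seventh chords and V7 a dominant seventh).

I7

Stacked in thirds the chord is Bb-D-F-A: a major seventh chord on Bb.
Bb is scale degree 1 in Bb major, and a major seventh chord on that degree is written I7.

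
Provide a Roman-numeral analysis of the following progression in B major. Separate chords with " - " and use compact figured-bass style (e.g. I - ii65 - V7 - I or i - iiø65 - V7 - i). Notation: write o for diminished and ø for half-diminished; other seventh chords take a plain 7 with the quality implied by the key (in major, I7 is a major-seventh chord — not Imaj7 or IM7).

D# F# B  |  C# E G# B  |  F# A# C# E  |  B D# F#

D#-F#-B has root B, degree 1 in B major, so I6.
C#-E-G#-B: root C# is the supertonic; minor seventh chord there is ii7.
F#-A#-C#-E: root F# is the dominant; dominant seventh chord there is V7.
B-D#-F#: major triad on B = scale degree 1 → I.

I6 - ii7 - V7 - I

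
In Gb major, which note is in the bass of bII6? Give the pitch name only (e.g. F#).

bII in Gb major has root Abb; the chord is Abb-Cb-Ebb.
The figure 6 means first inversion — the third is in the bass.

Cb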